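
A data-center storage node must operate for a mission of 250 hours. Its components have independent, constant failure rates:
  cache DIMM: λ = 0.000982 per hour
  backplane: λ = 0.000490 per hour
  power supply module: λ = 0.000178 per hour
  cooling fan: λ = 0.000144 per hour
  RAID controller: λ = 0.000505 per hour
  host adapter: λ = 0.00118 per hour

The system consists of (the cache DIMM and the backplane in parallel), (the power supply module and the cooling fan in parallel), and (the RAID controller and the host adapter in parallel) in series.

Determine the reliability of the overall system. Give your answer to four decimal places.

R(cache DIMM) = exp(−0.000982 × 250) = 0.782313
R(backplane) = exp(−0.000490 × 250) = 0.884706
R(power supply module) = exp(−0.000178 × 250) = 0.956476
R(cooling fan) = exp(−0.000144 × 250) = 0.964640
R(RAID controller) = exp(−0.000505 × 250) = 0.881394
R(host adapter) = exp(−0.00118 × 250) = 0.744532
Parallel (cache DIMM and backplane): 1 − (1 − 0.782313)(1 − 0.884706) = 0.974902
Parallel (power supply module and cooling fan): 1 − (1 − 0.956476)(1 − 0.964640) = 0.998461
Parallel (RAID controller and host adapter): 1 − (1 − 0.881394)(1 − 0.744532) = 0.969700
Series ([0.974902], [0.998461], and [0.969700]): 0.974902 × 0.998461 × 0.969700 = 0.9439

0.9439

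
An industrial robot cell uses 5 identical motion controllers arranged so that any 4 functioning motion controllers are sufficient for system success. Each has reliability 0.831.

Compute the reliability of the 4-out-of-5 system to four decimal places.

0.7992

R = Σ_{i=4}^{5} C(5,i) p^i (1−p)^{5−i} with p = 0.831
C(5,4)·0.831^4·0.169^1 = 0.402959
C(5,5)·0.831^5·0.169^0 = 0.396283
Sum = 0.7992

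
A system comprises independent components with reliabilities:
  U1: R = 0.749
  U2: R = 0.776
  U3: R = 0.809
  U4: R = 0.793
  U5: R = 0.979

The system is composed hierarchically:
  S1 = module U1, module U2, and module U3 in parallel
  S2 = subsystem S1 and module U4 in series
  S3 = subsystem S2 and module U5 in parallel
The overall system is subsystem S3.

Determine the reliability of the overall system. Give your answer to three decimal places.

Parallel (U1, U2, and U3): 1 − (1 − 0.74900)(1 − 0.77600)(1 − 0.80900) = 0.98926
Series ([0.98926] and U4): 0.98926 × 0.79300 = 0.78448
Parallel ([0.78448] and U5): 1 − (1 − 0.78448)(1 − 0.97900) = 0.995

0.995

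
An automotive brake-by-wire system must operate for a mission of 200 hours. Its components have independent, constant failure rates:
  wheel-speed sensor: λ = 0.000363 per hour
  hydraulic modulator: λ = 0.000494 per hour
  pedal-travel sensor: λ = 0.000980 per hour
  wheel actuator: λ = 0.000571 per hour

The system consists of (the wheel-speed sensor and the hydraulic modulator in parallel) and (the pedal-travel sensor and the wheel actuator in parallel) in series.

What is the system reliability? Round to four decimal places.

0.9743

R(wheel-speed sensor) = exp(−0.000363 × 200) = 0.929973
R(hydraulic modulator) = exp(−0.000494 × 200) = 0.905924
R(pedal-travel sensor) = exp(−0.000980 × 200) = 0.822012
R(wheel actuator) = exp(−0.000571 × 200) = 0.892080
Parallel (wheel-speed sensor and hydraulic modulator): 1 − (1 − 0.929973)(1 − 0.905924) = 0.993412
Parallel (pedal-travel sensor and wheel actuator): 1 − (1 − 0.822012)(1 − 0.892080) = 0.980792
Series ([0.993412] and [0.980792]): 0.993412 × 0.980792 = 0.9743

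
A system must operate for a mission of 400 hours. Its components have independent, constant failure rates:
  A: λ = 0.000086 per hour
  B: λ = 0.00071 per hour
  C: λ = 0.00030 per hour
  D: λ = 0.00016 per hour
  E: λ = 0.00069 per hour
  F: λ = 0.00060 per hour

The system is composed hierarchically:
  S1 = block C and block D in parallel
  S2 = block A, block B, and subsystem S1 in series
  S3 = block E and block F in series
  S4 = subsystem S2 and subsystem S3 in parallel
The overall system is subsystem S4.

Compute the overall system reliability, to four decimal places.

R(A) = exp(−0.000086 × 400) = 0.966185
R(B) = exp(−0.00071 × 400) = 0.752767
R(C) = exp(−0.00030 × 400) = 0.886920
R(D) = exp(−0.00016 × 400) = 0.938005
R(E) = exp(−0.00069 × 400) = 0.758813
R(F) = exp(−0.00060 × 400) = 0.786628
Parallel (C and D): 1 − (1 − 0.886920)(1 − 0.938005) = 0.992990
Series (A, B, and [0.992990]): 0.966185 × 0.752767 × 0.992990 = 0.722214
Series (E and F): 0.758813 × 0.786628 = 0.596904
Parallel ([0.722214] and [0.596904]): 1 − (1 − 0.722214)(1 − 0.596904) = 0.8880

0.8880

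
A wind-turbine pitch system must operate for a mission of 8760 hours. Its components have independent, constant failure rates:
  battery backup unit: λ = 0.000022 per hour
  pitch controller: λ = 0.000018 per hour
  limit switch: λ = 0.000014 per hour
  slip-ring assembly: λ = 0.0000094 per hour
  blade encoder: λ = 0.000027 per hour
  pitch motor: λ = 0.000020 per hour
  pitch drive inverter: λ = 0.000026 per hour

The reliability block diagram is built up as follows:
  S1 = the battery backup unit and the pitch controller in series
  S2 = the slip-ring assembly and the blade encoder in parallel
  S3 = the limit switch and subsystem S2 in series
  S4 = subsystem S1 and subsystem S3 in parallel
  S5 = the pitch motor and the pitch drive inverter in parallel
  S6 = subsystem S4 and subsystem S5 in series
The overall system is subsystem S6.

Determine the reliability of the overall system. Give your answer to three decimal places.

R(battery backup unit) = exp(−0.000022 × 8760) = 0.82471
R(pitch controller) = exp(−0.000018 × 8760) = 0.85412
R(limit switch) = exp(−0.000014 × 8760) = 0.88458
R(slip-ring assembly) = exp(−0.0000094 × 8760) = 0.92096
R(blade encoder) = exp(−0.000027 × 8760) = 0.78937
R(pitch motor) = exp(−0.000020 × 8760) = 0.83929
R(pitch drive inverter) = exp(−0.000026 × 8760) = 0.79632
Series (battery backup unit and pitch controller): 0.82471 × 0.85412 = 0.70440
Parallel (slip-ring assembly and blade encoder): 1 − (1 − 0.92096)(1 − 0.78937) = 0.98335
Series (limit switch and [0.98335]): 0.88458 × 0.98335 = 0.86985
Parallel ([0.70440] and [0.86985]): 1 − (1 − 0.70440)(1 − 0.86985) = 0.96153
Parallel (pitch motor and pitch drive inverter): 1 − (1 − 0.83929)(1 − 0.79632) = 0.96727
Series ([0.96153] and [0.96727]): 0.96153 × 0.96727 = 0.930

0.930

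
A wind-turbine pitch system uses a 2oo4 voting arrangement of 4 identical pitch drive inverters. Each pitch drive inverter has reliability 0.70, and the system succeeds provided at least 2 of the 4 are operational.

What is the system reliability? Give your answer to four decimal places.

R = Σ_{i=2}^{4} C(4,i) p^i (1−p)^{4−i} with p = 0.70
C(4,2)·0.70^2·0.30^2 = 0.264600
C(4,3)·0.70^3·0.30^1 = 0.411600
C(4,4)·0.70^4·0.30^0 = 0.240100
Sum = 0.9163

0.9163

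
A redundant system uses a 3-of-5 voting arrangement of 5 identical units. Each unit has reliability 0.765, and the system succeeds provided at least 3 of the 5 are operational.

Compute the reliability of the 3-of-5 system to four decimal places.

R = Σ_{i=3}^{5} C(5,i) p^i (1−p)^{5−i} with p = 0.765
C(5,3)·0.765^3·0.235^2 = 0.247241
C(5,4)·0.765^4·0.235^1 = 0.402424
C(5,5)·0.765^5·0.235^0 = 0.262004
Sum = 0.9117

0.9117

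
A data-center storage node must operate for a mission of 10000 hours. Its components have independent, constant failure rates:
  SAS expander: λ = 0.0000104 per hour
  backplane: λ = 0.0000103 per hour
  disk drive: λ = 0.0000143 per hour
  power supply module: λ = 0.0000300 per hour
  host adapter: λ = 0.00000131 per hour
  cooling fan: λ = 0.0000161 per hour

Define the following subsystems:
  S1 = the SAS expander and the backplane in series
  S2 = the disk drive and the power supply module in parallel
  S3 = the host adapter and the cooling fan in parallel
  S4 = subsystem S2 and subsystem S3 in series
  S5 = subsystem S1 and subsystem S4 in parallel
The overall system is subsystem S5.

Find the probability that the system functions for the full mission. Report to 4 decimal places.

R(SAS expander) = exp(−0.0000104 × 10000) = 0.901225
R(backplane) = exp(−0.0000103 × 10000) = 0.902127
R(disk drive) = exp(−0.0000143 × 10000) = 0.866754
R(power supply module) = exp(−0.0000300 × 10000) = 0.740818
R(host adapter) = exp(−0.00000131 × 10000) = 0.986985
R(cooling fan) = exp(−0.0000161 × 10000) = 0.851292
Series (SAS expander and backplane): 0.901225 × 0.902127 = 0.813019
Parallel (disk drive and power supply module): 1 − (1 − 0.866754)(1 − 0.740818) = 0.965465
Parallel (host adapter and cooling fan): 1 − (1 − 0.986985)(1 − 0.851292) = 0.998065
Series ([0.965465] and [0.998065]): 0.965465 × 0.998065 = 0.963597
Parallel ([0.813019] and [0.963597]): 1 − (1 − 0.813019)(1 − 0.963597) = 0.9932

0.9932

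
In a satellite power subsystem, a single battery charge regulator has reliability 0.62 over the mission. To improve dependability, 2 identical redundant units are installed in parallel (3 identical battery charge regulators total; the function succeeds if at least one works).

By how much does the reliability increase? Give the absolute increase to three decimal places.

0.325

R_before = 0.62
R_after = 1 − (1 − 0.62)^3 = 0.945
ΔR = 0.945 − 0.62 = 0.325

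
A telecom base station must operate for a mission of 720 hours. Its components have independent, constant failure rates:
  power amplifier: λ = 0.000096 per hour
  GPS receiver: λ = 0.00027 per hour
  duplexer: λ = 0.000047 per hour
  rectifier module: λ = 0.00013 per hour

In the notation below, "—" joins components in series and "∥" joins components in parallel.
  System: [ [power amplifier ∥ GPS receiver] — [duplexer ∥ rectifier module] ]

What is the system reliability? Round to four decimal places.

R(power amplifier) = exp(−0.000096 × 720) = 0.933215
R(GPS receiver) = exp(−0.00027 × 720) = 0.823329
R(duplexer) = exp(−0.000047 × 720) = 0.966726
R(rectifier module) = exp(−0.00013 × 720) = 0.910647
Parallel (power amplifier and GPS receiver): 1 − (1 − 0.933215)(1 − 0.823329) = 0.988201
Parallel (duplexer and rectifier module): 1 − (1 − 0.966726)(1 − 0.910647) = 0.997027
Series ([0.988201] and [0.997027]): 0.988201 × 0.997027 = 0.9853

0.9853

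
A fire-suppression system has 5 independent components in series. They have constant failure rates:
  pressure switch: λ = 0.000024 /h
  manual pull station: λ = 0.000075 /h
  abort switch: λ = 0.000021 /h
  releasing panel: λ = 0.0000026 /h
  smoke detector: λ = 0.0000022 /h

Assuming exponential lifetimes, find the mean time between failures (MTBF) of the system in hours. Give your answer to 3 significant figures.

8010

Series of exponential components: λ_sys = Σ λ_i
λ_sys = 0.000024 + 0.000075 + 0.000021 + 0.0000026 + 0.0000022 = 1.2480e-04 /h
MTBF = 1 / λ_sys = 8010 h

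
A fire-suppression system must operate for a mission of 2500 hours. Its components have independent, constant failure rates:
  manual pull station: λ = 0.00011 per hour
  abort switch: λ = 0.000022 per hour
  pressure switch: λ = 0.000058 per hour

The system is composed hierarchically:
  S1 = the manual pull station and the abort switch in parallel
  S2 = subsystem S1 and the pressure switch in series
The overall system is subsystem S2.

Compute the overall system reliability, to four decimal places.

R(manual pull station) = exp(−0.00011 × 2500) = 0.759572
R(abort switch) = exp(−0.000022 × 2500) = 0.946485
R(pressure switch) = exp(−0.000058 × 2500) = 0.865022
Parallel (manual pull station and abort switch): 1 − (1 − 0.759572)(1 − 0.946485) = 0.987133
Series ([0.987133] and pressure switch): 0.987133 × 0.865022 = 0.8539

0.8539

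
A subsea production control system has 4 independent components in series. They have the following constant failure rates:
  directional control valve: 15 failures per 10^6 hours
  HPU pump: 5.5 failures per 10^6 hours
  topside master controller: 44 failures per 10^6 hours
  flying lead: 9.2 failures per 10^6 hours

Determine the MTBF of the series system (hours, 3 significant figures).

Series of exponential components: λ_sys = Σ λ_i
λ_sys = 0.000015 + 0.0000055 + 0.000044 + 0.0000092 = 7.3700e-05 /h
MTBF = 1 / λ_sys = 13600 h

13600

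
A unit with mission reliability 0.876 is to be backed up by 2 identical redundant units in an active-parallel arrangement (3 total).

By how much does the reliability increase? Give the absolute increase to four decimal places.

0.1221

R_before = 0.876
R_after = 1 − (1 − 0.876)^3 = 0.9981
ΔR = 0.9981 − 0.876 = 0.1221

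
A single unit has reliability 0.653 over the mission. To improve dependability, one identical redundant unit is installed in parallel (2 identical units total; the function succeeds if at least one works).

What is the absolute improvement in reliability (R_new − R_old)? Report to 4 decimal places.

0.2266

R_before = 0.653
R_after = 1 − (1 − 0.653)^2 = 0.8796
ΔR = 0.8796 − 0.653 = 0.2266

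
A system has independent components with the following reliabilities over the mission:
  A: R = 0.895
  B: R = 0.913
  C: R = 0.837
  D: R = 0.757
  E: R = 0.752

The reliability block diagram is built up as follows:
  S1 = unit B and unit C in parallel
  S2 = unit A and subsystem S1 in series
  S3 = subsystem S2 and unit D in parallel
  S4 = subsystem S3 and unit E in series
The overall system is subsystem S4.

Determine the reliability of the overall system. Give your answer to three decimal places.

0.730

Parallel (B and C): 1 − (1 − 0.91300)(1 − 0.83700) = 0.98582
Series (A and [0.98582]): 0.89500 × 0.98582 = 0.88231
Parallel ([0.88231] and D): 1 − (1 − 0.88231)(1 − 0.75700) = 0.97140
Series ([0.97140] and E): 0.97140 × 0.75200 = 0.730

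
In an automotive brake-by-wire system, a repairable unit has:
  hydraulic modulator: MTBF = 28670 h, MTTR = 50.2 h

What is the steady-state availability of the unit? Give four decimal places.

A(hydraulic modulator) = MTBF/(MTBF+MTTR) = 28670/(28670+50.2) = 0.9983

0.9983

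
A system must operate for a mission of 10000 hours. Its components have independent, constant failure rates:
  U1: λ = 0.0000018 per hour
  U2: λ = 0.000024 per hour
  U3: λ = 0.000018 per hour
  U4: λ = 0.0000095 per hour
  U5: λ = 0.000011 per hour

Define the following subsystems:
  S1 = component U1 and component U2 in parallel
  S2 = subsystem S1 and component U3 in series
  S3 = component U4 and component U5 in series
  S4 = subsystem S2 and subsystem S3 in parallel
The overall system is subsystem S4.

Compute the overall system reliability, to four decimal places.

R(U1) = exp(−0.0000018 × 10000) = 0.982161
R(U2) = exp(−0.000024 × 10000) = 0.786628
R(U3) = exp(−0.000018 × 10000) = 0.835270
R(U4) = exp(−0.0000095 × 10000) = 0.909373
R(U5) = exp(−0.000011 × 10000) = 0.895834
Parallel (U1 and U2): 1 − (1 − 0.982161)(1 − 0.786628) = 0.996194
Series ([0.996194] and U3): 0.996194 × 0.835270 = 0.832091
Series (U4 and U5): 0.909373 × 0.895834 = 0.814647
Parallel ([0.832091] and [0.814647]): 1 − (1 − 0.832091)(1 − 0.814647) = 0.9689

0.9689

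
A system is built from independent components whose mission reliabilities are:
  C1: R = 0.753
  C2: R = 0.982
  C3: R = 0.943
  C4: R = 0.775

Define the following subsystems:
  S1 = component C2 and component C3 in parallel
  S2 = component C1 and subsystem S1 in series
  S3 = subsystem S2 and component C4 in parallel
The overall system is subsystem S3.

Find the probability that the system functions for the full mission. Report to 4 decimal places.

Parallel (C2 and C3): 1 − (1 − 0.982000)(1 − 0.943000) = 0.998974
Series (C1 and [0.998974]): 0.753000 × 0.998974 = 0.752227
Parallel ([0.752227] and C4): 1 − (1 − 0.752227)(1 − 0.775000) = 0.9443

0.9443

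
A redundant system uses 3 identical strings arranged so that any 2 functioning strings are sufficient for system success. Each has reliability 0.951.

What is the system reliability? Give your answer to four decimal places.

0.9930

R = Σ_{i=2}^{3} C(3,i) p^i (1−p)^{3−i} with p = 0.951
C(3,2)·0.951^2·0.049^1 = 0.132947
C(3,3)·0.951^3·0.049^0 = 0.860085
Sum = 0.9930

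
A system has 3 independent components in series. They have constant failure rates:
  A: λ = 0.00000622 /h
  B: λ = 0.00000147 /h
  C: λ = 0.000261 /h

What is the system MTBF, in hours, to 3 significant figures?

Series of exponential components: λ_sys = Σ λ_i
λ_sys = 0.00000622 + 0.00000147 + 0.000261 = 2.6869e-04 /h
MTBF = 1 / λ_sys = 3720 h

3720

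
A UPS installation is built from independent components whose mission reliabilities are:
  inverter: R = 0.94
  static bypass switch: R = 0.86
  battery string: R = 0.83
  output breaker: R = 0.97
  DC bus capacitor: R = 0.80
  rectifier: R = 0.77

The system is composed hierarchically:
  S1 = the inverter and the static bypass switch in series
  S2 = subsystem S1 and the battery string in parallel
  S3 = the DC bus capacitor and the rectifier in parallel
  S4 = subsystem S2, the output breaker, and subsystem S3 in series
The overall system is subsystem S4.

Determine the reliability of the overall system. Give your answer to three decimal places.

0.895

Series (inverter and static bypass switch): 0.94000 × 0.86000 = 0.80840
Parallel ([0.80840] and battery string): 1 − (1 − 0.80840)(1 − 0.83000) = 0.96743
Parallel (DC bus capacitor and rectifier): 1 − (1 − 0.80000)(1 − 0.77000) = 0.95400
Series ([0.96743], output breaker, and [0.95400]): 0.96743 × 0.97000 × 0.95400 = 0.895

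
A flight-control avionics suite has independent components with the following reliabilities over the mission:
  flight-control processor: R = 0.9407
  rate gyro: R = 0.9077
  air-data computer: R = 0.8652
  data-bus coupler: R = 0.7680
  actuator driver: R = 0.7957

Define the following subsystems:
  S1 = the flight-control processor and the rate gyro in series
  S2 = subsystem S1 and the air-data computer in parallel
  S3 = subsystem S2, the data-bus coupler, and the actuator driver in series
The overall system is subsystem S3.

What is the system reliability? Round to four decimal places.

Series (flight-control processor and rate gyro): 0.940700 × 0.907700 = 0.853873
Parallel ([0.853873] and air-data computer): 1 − (1 − 0.853873)(1 − 0.865200) = 0.980302
Series ([0.980302], data-bus coupler, and actuator driver): 0.980302 × 0.768000 × 0.795700 = 0.5991

0.5991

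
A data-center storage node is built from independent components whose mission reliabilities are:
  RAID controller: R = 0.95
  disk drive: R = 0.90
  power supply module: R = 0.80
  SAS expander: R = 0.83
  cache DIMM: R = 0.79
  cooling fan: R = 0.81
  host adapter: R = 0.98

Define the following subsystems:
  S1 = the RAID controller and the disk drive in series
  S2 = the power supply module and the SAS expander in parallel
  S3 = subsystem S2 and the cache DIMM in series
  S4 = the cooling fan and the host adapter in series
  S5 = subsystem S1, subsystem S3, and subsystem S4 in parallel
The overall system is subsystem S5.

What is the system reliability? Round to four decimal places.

Series (RAID controller and disk drive): 0.950000 × 0.900000 = 0.855000
Parallel (power supply module and SAS expander): 1 − (1 − 0.800000)(1 − 0.830000) = 0.966000
Series ([0.966000] and cache DIMM): 0.966000 × 0.790000 = 0.763140
Series (cooling fan and host adapter): 0.810000 × 0.980000 = 0.793800
Parallel ([0.855000], [0.763140], and [0.793800]): 1 − (1 − 0.855000)(1 − 0.763140)(1 − 0.793800) = 0.9929

0.9929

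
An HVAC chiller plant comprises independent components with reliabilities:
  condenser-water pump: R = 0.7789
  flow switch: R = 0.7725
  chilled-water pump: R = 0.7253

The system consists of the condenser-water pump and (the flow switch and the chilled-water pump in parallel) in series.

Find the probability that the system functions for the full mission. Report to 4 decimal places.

0.7302

Parallel (flow switch and chilled-water pump): 1 − (1 − 0.772500)(1 − 0.725300) = 0.937506
Series (condenser-water pump and [0.937506]): 0.778900 × 0.937506 = 0.7302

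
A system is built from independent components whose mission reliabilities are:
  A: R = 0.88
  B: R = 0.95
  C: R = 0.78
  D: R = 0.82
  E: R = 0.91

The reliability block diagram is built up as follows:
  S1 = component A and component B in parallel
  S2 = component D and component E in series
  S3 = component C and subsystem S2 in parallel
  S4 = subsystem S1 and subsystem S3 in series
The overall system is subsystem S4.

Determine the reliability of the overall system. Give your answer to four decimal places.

Parallel (A and B): 1 − (1 − 0.880000)(1 − 0.950000) = 0.994000
Series (D and E): 0.820000 × 0.910000 = 0.746200
Parallel (C and [0.746200]): 1 − (1 − 0.780000)(1 − 0.746200) = 0.944164
Series ([0.994000] and [0.944164]): 0.994000 × 0.944164 = 0.9385

0.9385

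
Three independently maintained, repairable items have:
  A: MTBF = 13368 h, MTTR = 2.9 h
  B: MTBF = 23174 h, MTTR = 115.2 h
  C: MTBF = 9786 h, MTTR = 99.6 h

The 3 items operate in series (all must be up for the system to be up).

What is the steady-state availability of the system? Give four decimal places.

A(A) = MTBF/(MTBF+MTTR) = 13368/(13368+2.9) = 0.999783
A(B) = MTBF/(MTBF+MTTR) = 23174/(23174+115.2) = 0.995054
A(C) = MTBF/(MTBF+MTTR) = 9786/(9786+99.6) = 0.989925
Series availability: 0.999783 × 0.995054 × 0.989925 = 0.9848

0.9848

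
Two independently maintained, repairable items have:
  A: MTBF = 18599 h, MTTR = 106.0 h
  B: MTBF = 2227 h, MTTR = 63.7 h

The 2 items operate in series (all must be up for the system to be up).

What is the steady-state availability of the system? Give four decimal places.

0.9667

A(A) = MTBF/(MTBF+MTTR) = 18599/(18599+106.0) = 0.994333
A(B) = MTBF/(MTBF+MTTR) = 2227/(2227+63.7) = 0.972192
Series availability: 0.994333 × 0.972192 = 0.9667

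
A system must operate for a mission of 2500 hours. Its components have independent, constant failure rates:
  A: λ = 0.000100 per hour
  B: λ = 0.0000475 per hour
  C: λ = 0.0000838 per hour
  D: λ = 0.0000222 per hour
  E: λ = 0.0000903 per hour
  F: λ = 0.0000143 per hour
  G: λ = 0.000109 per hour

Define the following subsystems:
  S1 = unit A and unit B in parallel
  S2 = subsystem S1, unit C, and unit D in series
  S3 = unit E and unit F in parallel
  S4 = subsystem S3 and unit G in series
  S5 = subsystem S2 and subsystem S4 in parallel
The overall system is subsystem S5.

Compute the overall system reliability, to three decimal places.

R(A) = exp(−0.000100 × 2500) = 0.77880
R(B) = exp(−0.0000475 × 2500) = 0.88803
R(C) = exp(−0.0000838 × 2500) = 0.81099
R(D) = exp(−0.0000222 × 2500) = 0.94601
R(E) = exp(−0.0000903 × 2500) = 0.79792
R(F) = exp(−0.0000143 × 2500) = 0.96488
R(G) = exp(−0.000109 × 2500) = 0.76147
Parallel (A and B): 1 − (1 − 0.77880)(1 − 0.88803) = 0.97523
Series ([0.97523], C, and D): 0.97523 × 0.81099 × 0.94601 = 0.74820
Parallel (E and F): 1 − (1 − 0.79792)(1 − 0.96488) = 0.99290
Series ([0.99290] and G): 0.99290 × 0.76147 = 0.75606
Parallel ([0.74820] and [0.75606]): 1 − (1 − 0.74820)(1 − 0.75606) = 0.939

0.939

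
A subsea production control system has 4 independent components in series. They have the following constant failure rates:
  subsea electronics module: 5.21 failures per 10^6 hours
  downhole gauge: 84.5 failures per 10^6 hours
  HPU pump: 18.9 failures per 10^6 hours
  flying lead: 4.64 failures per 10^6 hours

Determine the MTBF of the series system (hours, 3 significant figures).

8830

Series of exponential components: λ_sys = Σ λ_i
λ_sys = 0.00000521 + 0.0000845 + 0.0000189 + 0.00000464 = 1.1325e-04 /h
MTBF = 1 / λ_sys = 8830 h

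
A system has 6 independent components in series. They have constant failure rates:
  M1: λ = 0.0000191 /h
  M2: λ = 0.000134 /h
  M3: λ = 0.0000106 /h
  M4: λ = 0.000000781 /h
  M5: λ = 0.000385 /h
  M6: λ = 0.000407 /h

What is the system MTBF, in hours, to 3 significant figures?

1050

Series of exponential components: λ_sys = Σ λ_i
λ_sys = 0.0000191 + 0.000134 + 0.0000106 + 0.000000781 + 0.000385 + 0.000407 = 9.5648e-04 /h
MTBF = 1 / λ_sys = 1050 h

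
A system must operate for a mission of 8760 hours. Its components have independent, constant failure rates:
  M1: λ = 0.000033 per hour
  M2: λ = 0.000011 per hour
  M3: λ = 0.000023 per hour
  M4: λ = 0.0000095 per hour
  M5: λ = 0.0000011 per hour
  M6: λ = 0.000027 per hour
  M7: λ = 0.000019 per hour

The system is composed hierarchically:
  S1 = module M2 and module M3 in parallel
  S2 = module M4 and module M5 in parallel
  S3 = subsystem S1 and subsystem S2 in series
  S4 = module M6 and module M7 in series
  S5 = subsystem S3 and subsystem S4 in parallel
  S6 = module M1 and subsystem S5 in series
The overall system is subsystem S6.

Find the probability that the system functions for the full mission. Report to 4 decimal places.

R(M1) = exp(−0.000033 × 8760) = 0.748952
R(M2) = exp(−0.000011 × 8760) = 0.908137
R(M3) = exp(−0.000023 × 8760) = 0.817520
R(M4) = exp(−0.0000095 × 8760) = 0.920149
R(M5) = exp(−0.0000011 × 8760) = 0.990410
R(M6) = exp(−0.000027 × 8760) = 0.789370
R(M7) = exp(−0.000019 × 8760) = 0.846674
Parallel (M2 and M3): 1 − (1 − 0.908137)(1 − 0.817520) = 0.983237
Parallel (M4 and M5): 1 − (1 − 0.920149)(1 − 0.990410) = 0.999234
Series ([0.983237] and [0.999234]): 0.983237 × 0.999234 = 0.982484
Series (M6 and M7): 0.789370 × 0.846674 = 0.668339
Parallel ([0.982484] and [0.668339]): 1 − (1 − 0.982484)(1 − 0.668339) = 0.994191
Series (M1 and [0.994191]): 0.748952 × 0.994191 = 0.7446

0.7446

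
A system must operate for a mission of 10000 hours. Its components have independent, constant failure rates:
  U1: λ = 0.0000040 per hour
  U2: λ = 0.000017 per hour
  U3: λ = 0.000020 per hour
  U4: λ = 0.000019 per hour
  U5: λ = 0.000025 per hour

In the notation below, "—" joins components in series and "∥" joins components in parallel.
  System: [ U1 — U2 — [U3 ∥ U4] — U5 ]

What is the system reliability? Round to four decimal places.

R(U1) = exp(−0.0000040 × 10000) = 0.960789
R(U2) = exp(−0.000017 × 10000) = 0.843665
R(U3) = exp(−0.000020 × 10000) = 0.818731
R(U4) = exp(−0.000019 × 10000) = 0.826959
R(U5) = exp(−0.000025 × 10000) = 0.778801
Parallel (U3 and U4): 1 − (1 − 0.818731)(1 − 0.826959) = 0.968633
Series (U1, U2, [0.968633], and U5): 0.960789 × 0.843665 × 0.968633 × 0.778801 = 0.6115

0.6115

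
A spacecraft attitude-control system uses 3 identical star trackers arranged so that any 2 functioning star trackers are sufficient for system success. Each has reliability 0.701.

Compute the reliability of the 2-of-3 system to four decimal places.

R = Σ_{i=2}^{3} C(3,i) p^i (1−p)^{3−i} with p = 0.701
C(3,2)·0.701^2·0.299^1 = 0.440787
C(3,3)·0.701^3·0.299^0 = 0.344472
Sum = 0.7853

0.7853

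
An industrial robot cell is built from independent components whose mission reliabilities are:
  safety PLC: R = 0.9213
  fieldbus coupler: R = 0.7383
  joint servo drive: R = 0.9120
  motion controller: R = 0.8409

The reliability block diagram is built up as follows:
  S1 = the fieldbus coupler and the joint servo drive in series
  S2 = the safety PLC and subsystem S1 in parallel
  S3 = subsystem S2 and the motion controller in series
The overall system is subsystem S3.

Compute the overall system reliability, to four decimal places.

Series (fieldbus coupler and joint servo drive): 0.738300 × 0.912000 = 0.673330
Parallel (safety PLC and [0.673330]): 1 − (1 − 0.921300)(1 − 0.673330) = 0.974291
Series ([0.974291] and motion controller): 0.974291 × 0.840900 = 0.8193

0.8193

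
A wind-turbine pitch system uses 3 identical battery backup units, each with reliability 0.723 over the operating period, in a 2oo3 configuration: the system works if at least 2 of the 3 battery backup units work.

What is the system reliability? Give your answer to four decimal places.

R = Σ_{i=2}^{3} C(3,i) p^i (1−p)^{3−i} with p = 0.723
C(3,2)·0.723^2·0.277^1 = 0.434388
C(3,3)·0.723^3·0.277^0 = 0.377933
Sum = 0.8123

0.8123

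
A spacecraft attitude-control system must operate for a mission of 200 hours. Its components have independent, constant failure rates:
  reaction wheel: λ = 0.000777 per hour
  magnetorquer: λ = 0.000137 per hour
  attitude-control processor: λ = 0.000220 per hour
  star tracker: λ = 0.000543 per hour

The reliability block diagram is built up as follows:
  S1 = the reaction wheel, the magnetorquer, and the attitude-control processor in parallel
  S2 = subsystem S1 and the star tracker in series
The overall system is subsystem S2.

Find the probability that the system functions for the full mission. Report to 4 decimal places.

0.8969

R(reaction wheel) = exp(−0.000777 × 200) = 0.856073
R(magnetorquer) = exp(−0.000137 × 200) = 0.972972
R(attitude-control processor) = exp(−0.000220 × 200) = 0.956954
R(star tracker) = exp(−0.000543 × 200) = 0.897089
Parallel (reaction wheel, magnetorquer, and attitude-control processor): 1 − (1 − 0.856073)(1 − 0.972972)(1 − 0.956954) = 0.999833
Series ([0.999833] and star tracker): 0.999833 × 0.897089 = 0.8969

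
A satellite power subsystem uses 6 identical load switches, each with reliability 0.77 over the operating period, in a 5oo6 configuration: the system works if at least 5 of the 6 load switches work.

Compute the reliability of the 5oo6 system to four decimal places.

0.5820

R = Σ_{i=5}^{6} C(6,i) p^i (1−p)^{6−i} with p = 0.77
C(6,5)·0.77^5·0.23^1 = 0.373536
C(6,6)·0.77^6·0.23^0 = 0.208422
Sum = 0.5820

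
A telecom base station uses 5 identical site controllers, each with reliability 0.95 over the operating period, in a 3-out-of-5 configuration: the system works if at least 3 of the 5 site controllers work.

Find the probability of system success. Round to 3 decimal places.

R = Σ_{i=3}^{5} C(5,i) p^i (1−p)^{5−i} with p = 0.95
C(5,3)·0.95^3·0.05^2 = 0.02143
C(5,4)·0.95^4·0.05^1 = 0.20363
C(5,5)·0.95^5·0.05^0 = 0.77378
Sum = 0.999

0.999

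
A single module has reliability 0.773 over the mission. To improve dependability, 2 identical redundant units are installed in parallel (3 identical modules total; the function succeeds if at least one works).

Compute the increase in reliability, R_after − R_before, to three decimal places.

R_before = 0.773
R_after = 1 − (1 − 0.773)^3 = 0.988
ΔR = 0.988 − 0.773 = 0.215

0.215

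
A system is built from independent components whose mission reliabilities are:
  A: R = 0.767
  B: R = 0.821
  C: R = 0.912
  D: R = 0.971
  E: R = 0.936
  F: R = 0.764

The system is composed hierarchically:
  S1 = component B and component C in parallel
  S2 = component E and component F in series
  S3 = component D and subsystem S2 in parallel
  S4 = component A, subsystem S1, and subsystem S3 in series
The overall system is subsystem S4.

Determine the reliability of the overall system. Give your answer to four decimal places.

Parallel (B and C): 1 − (1 − 0.821000)(1 − 0.912000) = 0.984248
Series (E and F): 0.936000 × 0.764000 = 0.715104
Parallel (D and [0.715104]): 1 − (1 − 0.971000)(1 − 0.715104) = 0.991738
Series (A, [0.984248], and [0.991738]): 0.767000 × 0.984248 × 0.991738 = 0.7487

0.7487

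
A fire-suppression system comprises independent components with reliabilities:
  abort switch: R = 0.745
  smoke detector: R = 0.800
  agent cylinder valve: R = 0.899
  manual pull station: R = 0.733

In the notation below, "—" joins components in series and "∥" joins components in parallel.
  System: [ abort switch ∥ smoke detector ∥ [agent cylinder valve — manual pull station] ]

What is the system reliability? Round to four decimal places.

Series (agent cylinder valve and manual pull station): 0.899000 × 0.733000 = 0.658967
Parallel (abort switch, smoke detector, and [0.658967]): 1 − (1 − 0.745000)(1 − 0.800000)(1 − 0.658967) = 0.9826

0.9826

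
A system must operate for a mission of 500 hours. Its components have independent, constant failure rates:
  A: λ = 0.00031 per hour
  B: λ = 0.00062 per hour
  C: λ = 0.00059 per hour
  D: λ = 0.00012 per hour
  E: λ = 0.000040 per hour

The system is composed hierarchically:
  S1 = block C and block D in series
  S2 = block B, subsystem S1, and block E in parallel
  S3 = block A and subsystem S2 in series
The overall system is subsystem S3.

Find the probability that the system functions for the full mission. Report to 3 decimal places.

R(A) = exp(−0.00031 × 500) = 0.85642
R(B) = exp(−0.00062 × 500) = 0.73345
R(C) = exp(−0.00059 × 500) = 0.74453
R(D) = exp(−0.00012 × 500) = 0.94176
R(E) = exp(−0.000040 × 500) = 0.98020
Series (C and D): 0.74453 × 0.94176 = 0.70117
Parallel (B, [0.70117], and E): 1 − (1 − 0.73345)(1 − 0.70117)(1 − 0.98020) = 0.99842
Series (A and [0.99842]): 0.85642 × 0.99842 = 0.855

0.855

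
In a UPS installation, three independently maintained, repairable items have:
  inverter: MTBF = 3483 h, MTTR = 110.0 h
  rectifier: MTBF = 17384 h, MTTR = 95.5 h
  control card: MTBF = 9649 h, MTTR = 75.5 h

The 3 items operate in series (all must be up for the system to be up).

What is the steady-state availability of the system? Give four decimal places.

A(inverter) = MTBF/(MTBF+MTTR) = 3483/(3483+110.0) = 0.969385
A(rectifier) = MTBF/(MTBF+MTTR) = 17384/(17384+95.5) = 0.994536
A(control card) = MTBF/(MTBF+MTTR) = 9649/(9649+75.5) = 0.992236
Series availability: 0.969385 × 0.994536 × 0.992236 = 0.9566

0.9566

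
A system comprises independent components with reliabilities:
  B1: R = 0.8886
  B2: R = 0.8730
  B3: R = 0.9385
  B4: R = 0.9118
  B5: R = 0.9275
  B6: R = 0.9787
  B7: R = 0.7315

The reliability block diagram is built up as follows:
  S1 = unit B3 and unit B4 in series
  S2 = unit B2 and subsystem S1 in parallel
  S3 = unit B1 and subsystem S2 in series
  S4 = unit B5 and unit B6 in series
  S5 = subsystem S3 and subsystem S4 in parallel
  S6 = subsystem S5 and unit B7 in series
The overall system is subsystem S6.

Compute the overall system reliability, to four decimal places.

0.7229

Series (B3 and B4): 0.938500 × 0.911800 = 0.855724
Parallel (B2 and [0.855724]): 1 − (1 − 0.873000)(1 − 0.855724) = 0.981677
Series (B1 and [0.981677]): 0.888600 × 0.981677 = 0.872318
Series (B5 and B6): 0.927500 × 0.978700 = 0.907744
Parallel ([0.872318] and [0.907744]): 1 − (1 − 0.872318)(1 − 0.907744) = 0.988221
Series ([0.988221] and B7): 0.988221 × 0.731500 = 0.7229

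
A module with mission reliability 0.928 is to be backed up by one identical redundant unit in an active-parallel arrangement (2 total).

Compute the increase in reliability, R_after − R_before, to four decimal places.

0.0668

R_before = 0.928
R_after = 1 − (1 − 0.928)^2 = 0.9948
ΔR = 0.9948 − 0.928 = 0.0668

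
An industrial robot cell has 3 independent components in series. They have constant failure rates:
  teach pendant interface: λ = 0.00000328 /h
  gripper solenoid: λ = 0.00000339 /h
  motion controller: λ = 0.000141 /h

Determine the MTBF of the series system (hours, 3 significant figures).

6770

Series of exponential components: λ_sys = Σ λ_i
λ_sys = 0.00000328 + 0.00000339 + 0.000141 = 1.4767e-04 /h
MTBF = 1 / λ_sys = 6770 h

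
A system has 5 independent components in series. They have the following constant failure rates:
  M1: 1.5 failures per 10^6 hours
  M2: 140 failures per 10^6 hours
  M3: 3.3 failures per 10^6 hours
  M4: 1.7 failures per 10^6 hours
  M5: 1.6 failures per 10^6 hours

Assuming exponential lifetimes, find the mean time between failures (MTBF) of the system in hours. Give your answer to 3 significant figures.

6750

Series of exponential components: λ_sys = Σ λ_i
λ_sys = 0.0000015 + 0.00014 + 0.0000033 + 0.0000017 + 0.0000016 = 1.4810e-04 /h
MTBF = 1 / λ_sys = 6750 h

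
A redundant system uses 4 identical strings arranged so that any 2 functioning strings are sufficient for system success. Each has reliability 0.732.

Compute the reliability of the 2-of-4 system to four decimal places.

R = Σ_{i=2}^{4} C(4,i) p^i (1−p)^{4−i} with p = 0.732
C(4,2)·0.732^2·0.268^2 = 0.230910
C(4,3)·0.732^3·0.268^1 = 0.420463
C(4,4)·0.732^4·0.268^0 = 0.287107
Sum = 0.9385

0.9385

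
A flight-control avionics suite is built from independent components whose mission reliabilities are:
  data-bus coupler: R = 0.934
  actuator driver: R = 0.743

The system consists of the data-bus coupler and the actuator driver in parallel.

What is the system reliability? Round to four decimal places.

0.9830

Parallel (data-bus coupler and actuator driver): 1 − (1 − 0.934000)(1 − 0.743000) = 0.9830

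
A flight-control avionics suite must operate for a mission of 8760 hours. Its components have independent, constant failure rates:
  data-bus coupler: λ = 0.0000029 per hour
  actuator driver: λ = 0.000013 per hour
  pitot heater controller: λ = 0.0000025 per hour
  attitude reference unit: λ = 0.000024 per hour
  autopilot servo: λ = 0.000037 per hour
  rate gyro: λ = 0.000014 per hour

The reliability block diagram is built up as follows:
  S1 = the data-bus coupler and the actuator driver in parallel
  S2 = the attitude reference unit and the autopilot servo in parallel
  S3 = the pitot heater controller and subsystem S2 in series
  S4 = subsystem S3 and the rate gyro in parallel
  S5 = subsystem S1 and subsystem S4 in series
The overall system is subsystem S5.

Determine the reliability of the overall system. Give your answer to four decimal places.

0.9889

R(data-bus coupler) = exp(−0.0000029 × 8760) = 0.974916
R(actuator driver) = exp(−0.000013 × 8760) = 0.892365
R(pitot heater controller) = exp(−0.0000025 × 8760) = 0.978338
R(attitude reference unit) = exp(−0.000024 × 8760) = 0.810390
R(autopilot servo) = exp(−0.000037 × 8760) = 0.723163
R(rate gyro) = exp(−0.000014 × 8760) = 0.884582
Parallel (data-bus coupler and actuator driver): 1 − (1 − 0.974916)(1 − 0.892365) = 0.997300
Parallel (attitude reference unit and autopilot servo): 1 − (1 − 0.810390)(1 − 0.723163) = 0.947509
Series (pitot heater controller and [0.947509]): 0.978338 × 0.947509 = 0.926984
Parallel ([0.926984] and rate gyro): 1 − (1 − 0.926984)(1 − 0.884582) = 0.991573
Series ([0.997300] and [0.991573]): 0.997300 × 0.991573 = 0.9889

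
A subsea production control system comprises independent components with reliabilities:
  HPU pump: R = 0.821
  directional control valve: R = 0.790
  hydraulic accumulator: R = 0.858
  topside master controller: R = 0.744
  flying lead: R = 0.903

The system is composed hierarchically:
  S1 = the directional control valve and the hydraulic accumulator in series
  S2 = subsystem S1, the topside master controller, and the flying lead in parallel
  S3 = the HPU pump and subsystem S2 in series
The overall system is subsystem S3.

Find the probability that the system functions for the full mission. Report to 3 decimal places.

Series (directional control valve and hydraulic accumulator): 0.79000 × 0.85800 = 0.67782
Parallel ([0.67782], topside master controller, and flying lead): 1 − (1 − 0.67782)(1 − 0.74400)(1 − 0.90300) = 0.99200
Series (HPU pump and [0.99200]): 0.82100 × 0.99200 = 0.814

0.814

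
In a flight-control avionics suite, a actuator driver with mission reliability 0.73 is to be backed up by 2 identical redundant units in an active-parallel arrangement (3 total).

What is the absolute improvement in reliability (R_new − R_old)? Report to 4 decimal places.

R_before = 0.73
R_after = 1 − (1 − 0.73)^3 = 0.9803
ΔR = 0.9803 − 0.73 = 0.2503

0.2503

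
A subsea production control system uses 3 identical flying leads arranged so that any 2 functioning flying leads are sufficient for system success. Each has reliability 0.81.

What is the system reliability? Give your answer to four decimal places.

R = Σ_{i=2}^{3} C(3,i) p^i (1−p)^{3−i} with p = 0.81
C(3,2)·0.81^2·0.19^1 = 0.373977
C(3,3)·0.81^3·0.19^0 = 0.531441
Sum = 0.9054

0.9054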